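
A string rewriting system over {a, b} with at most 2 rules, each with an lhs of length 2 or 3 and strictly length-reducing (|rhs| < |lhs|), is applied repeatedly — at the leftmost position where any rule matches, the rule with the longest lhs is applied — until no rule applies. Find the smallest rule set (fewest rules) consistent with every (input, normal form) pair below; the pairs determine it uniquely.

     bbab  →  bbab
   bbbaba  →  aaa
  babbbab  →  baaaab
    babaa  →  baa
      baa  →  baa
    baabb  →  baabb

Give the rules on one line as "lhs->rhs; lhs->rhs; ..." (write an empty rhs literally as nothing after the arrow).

  | bbab
  | bbbaba => aaaba => aaa
  | babbbab => baaaab
  | babaa => baa

aba->a; bbb->aa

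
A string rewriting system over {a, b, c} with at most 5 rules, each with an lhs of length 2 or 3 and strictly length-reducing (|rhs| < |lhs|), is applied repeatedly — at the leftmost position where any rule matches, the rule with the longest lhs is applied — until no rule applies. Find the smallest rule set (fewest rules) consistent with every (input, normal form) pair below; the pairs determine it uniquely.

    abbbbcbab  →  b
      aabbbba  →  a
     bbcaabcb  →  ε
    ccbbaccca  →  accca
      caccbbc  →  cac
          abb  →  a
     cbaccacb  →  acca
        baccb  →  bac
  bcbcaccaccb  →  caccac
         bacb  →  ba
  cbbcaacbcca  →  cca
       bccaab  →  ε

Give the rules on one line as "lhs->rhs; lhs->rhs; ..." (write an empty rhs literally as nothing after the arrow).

  | abbbbcbab => abbcbab => acbab => aab => b
  | aabbbba => bbbba => bba => a
  | bbcaabcb => caabcb => cbcb => cb => ε
  | ccbbaccca => cbaccca => accca

aa->; bb->; bc->b; cb->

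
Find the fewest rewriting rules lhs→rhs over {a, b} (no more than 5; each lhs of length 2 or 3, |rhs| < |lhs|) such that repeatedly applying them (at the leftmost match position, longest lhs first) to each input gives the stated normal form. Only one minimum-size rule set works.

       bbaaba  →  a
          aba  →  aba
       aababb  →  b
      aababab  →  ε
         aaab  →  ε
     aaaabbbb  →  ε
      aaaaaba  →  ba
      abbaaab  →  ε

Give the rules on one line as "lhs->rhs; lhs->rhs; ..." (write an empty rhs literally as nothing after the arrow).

  | bbaaba => aaaba => abba => a
  | aba
  | aababb => bbabb => aabb => bbb => b
  | aababab => bbabab => aabab => bbab => aab => bb => ε

aab->bb; abb->; bb->; bba->aa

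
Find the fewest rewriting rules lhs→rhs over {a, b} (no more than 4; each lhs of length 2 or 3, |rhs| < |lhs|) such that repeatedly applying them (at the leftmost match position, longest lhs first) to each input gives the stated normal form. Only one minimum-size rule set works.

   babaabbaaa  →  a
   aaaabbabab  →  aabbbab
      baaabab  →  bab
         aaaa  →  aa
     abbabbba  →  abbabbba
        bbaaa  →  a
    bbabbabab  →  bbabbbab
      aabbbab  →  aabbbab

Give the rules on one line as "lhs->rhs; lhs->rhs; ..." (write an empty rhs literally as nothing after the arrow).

aaa->a; aba->ba; baa->aa

  | babaabbaaa => bbaabbaaa => baabbaaa => aabbaaa => aabaaa => abaaa => baaa => aaa => a
  | aaaabbabab => aabbabab => aabbbab
  | baaabab => aaabab => abab => bab
  | aaaa => aa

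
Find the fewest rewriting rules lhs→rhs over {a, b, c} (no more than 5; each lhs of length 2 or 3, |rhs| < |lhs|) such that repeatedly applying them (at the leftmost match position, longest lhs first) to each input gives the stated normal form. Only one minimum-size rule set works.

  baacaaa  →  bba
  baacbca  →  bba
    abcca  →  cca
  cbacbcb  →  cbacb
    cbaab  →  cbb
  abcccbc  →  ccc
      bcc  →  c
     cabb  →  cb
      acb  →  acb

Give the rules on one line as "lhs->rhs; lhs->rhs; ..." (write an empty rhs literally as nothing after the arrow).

aa->; aac->b; ab->; bc->

  | baacaaa => bbaaa => bba
  | baacbca => bbbca => bba
  | abcca => cca
  | cbacbcb => cbacb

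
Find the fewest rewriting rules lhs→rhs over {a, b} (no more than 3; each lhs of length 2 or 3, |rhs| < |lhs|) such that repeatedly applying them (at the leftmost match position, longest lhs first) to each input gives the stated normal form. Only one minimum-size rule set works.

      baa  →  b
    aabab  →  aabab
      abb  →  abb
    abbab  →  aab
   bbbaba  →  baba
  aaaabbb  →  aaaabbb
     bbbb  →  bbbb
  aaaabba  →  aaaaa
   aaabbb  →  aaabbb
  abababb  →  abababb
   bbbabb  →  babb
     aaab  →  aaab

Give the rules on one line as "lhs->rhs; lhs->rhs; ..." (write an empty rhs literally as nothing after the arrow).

  | baa => b
  | aabab
  | abb
  | abbab => aab

baa->b; bba->a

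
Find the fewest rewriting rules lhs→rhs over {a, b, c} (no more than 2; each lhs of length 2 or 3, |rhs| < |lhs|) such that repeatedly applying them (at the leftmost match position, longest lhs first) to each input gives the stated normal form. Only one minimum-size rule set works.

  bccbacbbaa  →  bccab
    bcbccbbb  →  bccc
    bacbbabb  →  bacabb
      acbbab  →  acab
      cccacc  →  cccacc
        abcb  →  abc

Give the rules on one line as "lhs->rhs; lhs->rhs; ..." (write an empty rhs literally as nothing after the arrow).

  | bccbacbbaa => bccacbbaa => bccacbaa => bccacaa => bccab
  | bcbccbbb => bcccbbb => bcccbb => bcccb => bccc
  | bacbbabb => bacbabb => bacabb
  | acbbab => acbab => acab

caa->b; cb->c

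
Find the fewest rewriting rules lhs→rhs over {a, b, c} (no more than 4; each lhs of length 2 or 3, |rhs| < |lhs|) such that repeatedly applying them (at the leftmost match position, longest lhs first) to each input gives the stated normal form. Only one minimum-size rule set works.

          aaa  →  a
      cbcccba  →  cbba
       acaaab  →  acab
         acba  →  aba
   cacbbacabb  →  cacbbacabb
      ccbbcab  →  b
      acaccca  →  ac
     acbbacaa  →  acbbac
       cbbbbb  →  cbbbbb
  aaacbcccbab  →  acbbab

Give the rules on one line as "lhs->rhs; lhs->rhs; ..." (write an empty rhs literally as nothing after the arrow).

  | aaa => a
  | cbcccba => cbba
  | acaaab => acab
  | acba => aba

aa->; bbc->ca; cba->ba; ccc->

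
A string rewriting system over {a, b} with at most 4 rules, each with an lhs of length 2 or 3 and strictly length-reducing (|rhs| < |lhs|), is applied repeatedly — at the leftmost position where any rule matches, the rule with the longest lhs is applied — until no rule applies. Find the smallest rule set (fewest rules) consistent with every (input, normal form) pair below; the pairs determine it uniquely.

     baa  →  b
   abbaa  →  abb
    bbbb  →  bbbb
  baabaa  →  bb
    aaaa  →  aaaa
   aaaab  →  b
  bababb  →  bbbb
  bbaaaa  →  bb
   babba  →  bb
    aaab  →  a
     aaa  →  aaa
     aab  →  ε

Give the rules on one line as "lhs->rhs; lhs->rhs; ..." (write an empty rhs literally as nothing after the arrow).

aab->ba; ba->; baa->b; bab->bb

  | baa => b
  | abbaa => abb
  | bbbb
  | baabaa => bbaa => bb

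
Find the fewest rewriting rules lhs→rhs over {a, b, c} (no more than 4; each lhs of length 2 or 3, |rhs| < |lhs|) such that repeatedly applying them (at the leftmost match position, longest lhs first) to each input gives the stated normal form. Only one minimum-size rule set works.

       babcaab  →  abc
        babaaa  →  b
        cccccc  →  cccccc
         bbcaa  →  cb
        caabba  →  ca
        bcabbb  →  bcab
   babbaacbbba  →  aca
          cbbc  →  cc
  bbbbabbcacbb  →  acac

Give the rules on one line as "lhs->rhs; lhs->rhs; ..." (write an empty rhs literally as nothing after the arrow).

  | babcaab => abcaab => abcbb => abc
  | babaaa => abaaa => aaaa => baa => aa => b
  | cccccc
  | bbcaa => caa => cb

aa->b; ba->a; bb->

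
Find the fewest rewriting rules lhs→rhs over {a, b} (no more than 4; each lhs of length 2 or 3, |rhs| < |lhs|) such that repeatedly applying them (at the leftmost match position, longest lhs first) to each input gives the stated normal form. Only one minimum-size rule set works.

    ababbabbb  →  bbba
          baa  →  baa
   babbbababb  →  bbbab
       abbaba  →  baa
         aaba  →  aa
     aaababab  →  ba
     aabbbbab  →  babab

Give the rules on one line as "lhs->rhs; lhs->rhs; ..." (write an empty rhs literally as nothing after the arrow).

  | ababbabbb => abbaabbb => baaabbb => babbbb => bbabb => bbba
  | baa
  | babbbababb => bbabababb => bbababba => bbabbaa => bbbaaa => bbbab
  | abbaba => baaba => baa

aaa->ab; aab->a; abb->ba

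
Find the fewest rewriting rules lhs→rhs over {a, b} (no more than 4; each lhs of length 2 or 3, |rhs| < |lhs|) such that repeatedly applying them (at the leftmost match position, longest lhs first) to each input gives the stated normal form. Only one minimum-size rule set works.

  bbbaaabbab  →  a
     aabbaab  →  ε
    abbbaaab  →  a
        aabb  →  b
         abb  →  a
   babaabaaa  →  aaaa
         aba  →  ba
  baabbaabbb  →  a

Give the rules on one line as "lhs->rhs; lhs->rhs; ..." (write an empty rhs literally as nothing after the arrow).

  | bbbaaabbab => abaaabbab => baaabbab => aaabbab => abab => bab => bb => a
  | aabbaab => baab => aab => ε
  | abbbaaab => bbbaaab => abaaab => baaab => aaab => a
  | aabb => b

aab->; ab->b; baa->aa; bb->a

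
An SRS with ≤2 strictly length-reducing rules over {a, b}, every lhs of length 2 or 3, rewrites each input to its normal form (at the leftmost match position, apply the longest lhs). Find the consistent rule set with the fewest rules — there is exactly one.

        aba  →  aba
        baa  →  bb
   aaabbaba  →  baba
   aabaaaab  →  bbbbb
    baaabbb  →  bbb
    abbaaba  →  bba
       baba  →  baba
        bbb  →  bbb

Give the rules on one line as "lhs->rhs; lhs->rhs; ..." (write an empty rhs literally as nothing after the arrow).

aa->b; abb->

  | aba
  | baa => bb
  | aaabbaba => babbaba => baba
  | aabaaaab => bbaaaab => bbbaab => bbbbb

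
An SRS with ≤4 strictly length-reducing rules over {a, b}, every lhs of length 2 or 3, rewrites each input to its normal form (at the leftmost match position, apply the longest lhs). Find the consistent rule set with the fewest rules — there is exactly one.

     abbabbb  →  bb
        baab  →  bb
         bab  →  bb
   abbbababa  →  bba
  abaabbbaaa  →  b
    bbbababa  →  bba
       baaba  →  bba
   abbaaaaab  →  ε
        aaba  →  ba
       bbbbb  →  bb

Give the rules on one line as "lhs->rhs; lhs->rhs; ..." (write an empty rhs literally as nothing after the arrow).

aaa->; ab->b; bbb->

  | abbabbb => bbabbb => bbbbb => bb
  | baab => bab => bb
  | bab => bb
  | abbbababa => bbbababa => ababa => baba => bba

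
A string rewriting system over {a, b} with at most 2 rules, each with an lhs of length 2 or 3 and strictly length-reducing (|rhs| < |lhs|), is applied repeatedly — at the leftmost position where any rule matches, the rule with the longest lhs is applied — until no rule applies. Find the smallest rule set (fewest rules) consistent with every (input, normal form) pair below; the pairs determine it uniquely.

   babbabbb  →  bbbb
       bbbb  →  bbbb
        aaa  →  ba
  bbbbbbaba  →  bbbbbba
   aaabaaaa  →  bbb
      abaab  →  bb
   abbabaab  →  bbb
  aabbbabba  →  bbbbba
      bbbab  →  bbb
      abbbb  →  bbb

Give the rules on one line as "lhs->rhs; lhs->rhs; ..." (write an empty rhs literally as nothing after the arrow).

  | babbabbb => bbabbb => bbbb
  | bbbb
  | aaa => ba
  | bbbbbbaba => bbbbbba

aa->b; ab->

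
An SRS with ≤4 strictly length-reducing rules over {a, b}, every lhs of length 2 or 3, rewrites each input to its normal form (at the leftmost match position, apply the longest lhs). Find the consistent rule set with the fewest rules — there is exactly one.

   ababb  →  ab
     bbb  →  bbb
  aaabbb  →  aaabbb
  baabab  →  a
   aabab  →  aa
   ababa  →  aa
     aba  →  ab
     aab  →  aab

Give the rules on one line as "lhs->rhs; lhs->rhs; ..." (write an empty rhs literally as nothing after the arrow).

ba->b; baa->a; bab->

  | ababb => ab
  | bbb
  | aaabbb
  | baabab => abab => a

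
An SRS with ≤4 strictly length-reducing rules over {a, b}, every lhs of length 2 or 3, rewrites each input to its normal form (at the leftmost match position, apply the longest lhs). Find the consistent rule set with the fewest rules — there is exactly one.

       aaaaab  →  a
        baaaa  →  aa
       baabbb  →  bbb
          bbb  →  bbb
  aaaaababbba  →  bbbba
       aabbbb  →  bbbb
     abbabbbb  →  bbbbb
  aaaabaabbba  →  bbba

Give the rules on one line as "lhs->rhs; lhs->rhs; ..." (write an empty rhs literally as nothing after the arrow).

aab->b; ab->a; aba->b; baa->

  | aaaaab => aaab => ab => a
  | baaaa => aa
  | baabbb => bbb
  | bbb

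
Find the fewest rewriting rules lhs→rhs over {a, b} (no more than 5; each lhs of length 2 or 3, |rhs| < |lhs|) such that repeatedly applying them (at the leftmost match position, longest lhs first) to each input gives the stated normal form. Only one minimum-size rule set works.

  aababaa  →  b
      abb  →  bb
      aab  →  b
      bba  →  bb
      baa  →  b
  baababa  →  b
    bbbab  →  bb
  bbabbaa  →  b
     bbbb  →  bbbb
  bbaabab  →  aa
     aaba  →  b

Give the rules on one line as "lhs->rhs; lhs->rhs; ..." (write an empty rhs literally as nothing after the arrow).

  | aababaa => ababaa => babaa => aaaa => baa => ba => b
  | abb => bb
  | aab => ab => b
  | bba => bb

aaa->ba; ab->b; ba->b; bab->aa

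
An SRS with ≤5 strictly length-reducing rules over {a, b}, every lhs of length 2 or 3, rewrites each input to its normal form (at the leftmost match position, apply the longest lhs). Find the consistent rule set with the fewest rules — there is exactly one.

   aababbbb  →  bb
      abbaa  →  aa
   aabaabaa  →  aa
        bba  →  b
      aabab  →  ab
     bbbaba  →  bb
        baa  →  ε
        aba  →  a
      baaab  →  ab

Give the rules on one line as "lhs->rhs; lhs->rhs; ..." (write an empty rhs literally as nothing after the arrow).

  | aababbbb => abbbb => bb
  | abbaa => aa
  | aabaabaa => aabaa => aa
  | bba => b

aab->; abb->; ba->; baa->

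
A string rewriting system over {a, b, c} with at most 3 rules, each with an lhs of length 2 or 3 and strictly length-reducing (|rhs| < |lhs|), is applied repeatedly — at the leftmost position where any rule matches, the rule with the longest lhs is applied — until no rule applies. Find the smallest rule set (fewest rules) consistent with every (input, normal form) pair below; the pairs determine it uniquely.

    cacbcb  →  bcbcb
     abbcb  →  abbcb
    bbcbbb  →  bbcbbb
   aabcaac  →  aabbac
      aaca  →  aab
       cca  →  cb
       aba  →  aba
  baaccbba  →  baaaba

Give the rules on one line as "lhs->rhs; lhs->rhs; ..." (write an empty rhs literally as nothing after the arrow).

  | cacbcb => bcbcb
  | abbcb
  | bbcbbb
  | aabcaac => aabbac

ca->b; ccb->a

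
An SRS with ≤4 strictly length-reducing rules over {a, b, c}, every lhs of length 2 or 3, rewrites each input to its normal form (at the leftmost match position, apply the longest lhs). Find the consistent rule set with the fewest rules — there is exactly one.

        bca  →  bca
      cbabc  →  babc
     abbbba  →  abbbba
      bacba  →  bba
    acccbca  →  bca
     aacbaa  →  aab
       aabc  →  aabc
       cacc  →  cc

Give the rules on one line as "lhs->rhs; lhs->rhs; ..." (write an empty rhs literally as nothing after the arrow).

ac->; baa->ab; cb->b

  | bca
  | cbabc => babc
  | abbbba
  | bacba => bba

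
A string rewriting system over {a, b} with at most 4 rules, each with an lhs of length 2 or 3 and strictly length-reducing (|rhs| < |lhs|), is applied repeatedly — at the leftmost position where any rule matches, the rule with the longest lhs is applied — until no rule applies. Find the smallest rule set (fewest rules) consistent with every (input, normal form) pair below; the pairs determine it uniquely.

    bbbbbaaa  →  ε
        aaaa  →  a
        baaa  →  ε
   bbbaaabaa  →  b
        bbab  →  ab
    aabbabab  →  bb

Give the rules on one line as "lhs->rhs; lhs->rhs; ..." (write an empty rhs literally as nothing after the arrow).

  | bbbbbaaa => bbbbaaa => bbbaaa => bbaaa => baaa => aaa => ε
  | aaaa => a
  | baaa => aaa => ε
  | bbbaaabaa => bbaaabaa => baaabaa => aaabaa => baa => aa => b

aa->b; aaa->; ba->a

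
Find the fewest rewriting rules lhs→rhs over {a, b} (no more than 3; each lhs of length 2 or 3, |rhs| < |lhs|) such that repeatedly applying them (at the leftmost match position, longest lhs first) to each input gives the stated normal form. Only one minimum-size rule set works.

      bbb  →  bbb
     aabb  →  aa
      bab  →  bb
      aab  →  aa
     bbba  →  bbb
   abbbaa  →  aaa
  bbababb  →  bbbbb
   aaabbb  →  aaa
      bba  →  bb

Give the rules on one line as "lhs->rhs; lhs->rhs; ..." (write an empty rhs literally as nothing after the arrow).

ab->a; ba->b

  | bbb
  | aabb => aab => aa
  | bab => bb
  | aab => aa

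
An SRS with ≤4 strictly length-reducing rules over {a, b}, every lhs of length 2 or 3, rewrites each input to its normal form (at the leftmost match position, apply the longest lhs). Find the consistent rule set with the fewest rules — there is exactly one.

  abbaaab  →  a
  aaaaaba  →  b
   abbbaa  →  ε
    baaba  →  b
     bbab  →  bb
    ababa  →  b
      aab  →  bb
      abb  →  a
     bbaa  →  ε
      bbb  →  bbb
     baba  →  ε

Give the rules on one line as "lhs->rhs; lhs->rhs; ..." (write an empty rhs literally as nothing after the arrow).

  | abbaaab => abaaab => aaaab => baab => ab => a
  | aaaaaba => baaaba => aaba => bba => b
  | abbbaa => abbaa => abaa => aaa => ba => ε
  | baaba => aba => aa => b

aa->b; ab->a; ba->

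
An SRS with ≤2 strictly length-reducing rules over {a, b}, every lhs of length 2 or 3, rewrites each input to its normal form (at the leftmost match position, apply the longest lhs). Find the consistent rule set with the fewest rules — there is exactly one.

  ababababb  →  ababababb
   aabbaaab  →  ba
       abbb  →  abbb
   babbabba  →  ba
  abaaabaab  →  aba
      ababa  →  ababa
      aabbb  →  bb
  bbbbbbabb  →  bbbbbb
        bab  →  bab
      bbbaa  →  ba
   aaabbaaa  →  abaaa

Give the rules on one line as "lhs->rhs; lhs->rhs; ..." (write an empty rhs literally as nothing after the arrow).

aab->; bba->

  | ababababb
  | aabbaaab => baaab => ba
  | abbb
  | babbabba => babba => ba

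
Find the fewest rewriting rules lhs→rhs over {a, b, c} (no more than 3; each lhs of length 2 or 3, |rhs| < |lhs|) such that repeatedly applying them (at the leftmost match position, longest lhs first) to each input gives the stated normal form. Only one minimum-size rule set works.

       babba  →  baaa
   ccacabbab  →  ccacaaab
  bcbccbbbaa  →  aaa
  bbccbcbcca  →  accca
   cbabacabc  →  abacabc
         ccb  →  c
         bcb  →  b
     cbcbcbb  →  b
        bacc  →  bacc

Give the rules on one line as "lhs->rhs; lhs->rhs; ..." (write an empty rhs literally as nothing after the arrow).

bb->a; cb->

  | babba => baaa
  | ccacabbab => ccacaaab
  | bcbccbbbaa => bccbbbaa => bcbbaa => bbaa => aaa
  | bbccbcbcca => accbcbcca => accbcca => accca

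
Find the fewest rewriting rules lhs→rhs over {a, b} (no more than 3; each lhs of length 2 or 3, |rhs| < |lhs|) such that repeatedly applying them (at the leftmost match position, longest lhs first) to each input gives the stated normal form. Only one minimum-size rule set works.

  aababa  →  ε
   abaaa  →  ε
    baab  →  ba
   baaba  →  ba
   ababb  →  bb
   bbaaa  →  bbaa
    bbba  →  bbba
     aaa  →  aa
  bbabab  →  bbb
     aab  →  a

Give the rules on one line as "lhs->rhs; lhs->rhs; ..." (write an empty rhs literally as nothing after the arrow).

  | aababa => aabba => aba => ab => ε
  | abaaa => abaa => aba => ab => ε
  | baab => ba
  | baaba => baab => ba

aaa->aa; ab->; aba->ab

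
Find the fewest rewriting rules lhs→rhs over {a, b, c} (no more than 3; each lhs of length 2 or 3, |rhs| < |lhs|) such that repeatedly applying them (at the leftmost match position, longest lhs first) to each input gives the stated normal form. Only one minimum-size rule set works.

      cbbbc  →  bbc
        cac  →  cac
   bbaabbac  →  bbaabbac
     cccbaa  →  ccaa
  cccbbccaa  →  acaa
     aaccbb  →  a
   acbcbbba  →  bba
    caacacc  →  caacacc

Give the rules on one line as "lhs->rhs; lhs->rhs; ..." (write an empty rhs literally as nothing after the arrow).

  | cbbbc => bbc
  | cac
  | bbaabbac
  | cccbaa => ccaa

acb->; cb->; cbc->ba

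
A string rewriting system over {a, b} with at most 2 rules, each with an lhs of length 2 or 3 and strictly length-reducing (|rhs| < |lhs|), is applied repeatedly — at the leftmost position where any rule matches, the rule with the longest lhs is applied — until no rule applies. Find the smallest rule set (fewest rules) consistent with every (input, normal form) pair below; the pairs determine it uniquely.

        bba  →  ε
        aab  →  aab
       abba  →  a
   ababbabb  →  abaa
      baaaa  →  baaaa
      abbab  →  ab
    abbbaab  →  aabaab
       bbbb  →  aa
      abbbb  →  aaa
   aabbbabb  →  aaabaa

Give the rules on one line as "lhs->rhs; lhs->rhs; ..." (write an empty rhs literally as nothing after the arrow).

bb->a; bba->

  | bba => ε
  | aab
  | abba => a
  | ababbabb => ababb => abaa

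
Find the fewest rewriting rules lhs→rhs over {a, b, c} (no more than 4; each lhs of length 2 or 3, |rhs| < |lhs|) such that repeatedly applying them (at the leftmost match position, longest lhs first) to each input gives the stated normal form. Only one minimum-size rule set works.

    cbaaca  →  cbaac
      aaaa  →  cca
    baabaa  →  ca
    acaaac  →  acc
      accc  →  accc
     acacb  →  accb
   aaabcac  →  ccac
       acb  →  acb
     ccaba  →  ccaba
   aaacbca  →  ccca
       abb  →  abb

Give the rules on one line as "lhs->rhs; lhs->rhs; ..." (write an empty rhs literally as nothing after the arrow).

  | cbaaca => cbaac
  | aaaa => cca
  | baabaa => baaaa => bcca => ca
  | acaaac => acaac => acac => acc

aaa->cc; aab->aa; aca->ac; bc->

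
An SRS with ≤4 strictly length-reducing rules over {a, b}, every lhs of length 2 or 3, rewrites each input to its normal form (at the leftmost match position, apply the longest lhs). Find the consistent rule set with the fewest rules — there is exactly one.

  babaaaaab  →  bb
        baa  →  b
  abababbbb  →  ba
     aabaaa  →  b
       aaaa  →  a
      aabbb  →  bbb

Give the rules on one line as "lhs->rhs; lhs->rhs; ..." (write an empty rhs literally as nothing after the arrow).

aa->; aaa->; ab->a

  | babaaaaab => baaaaaab => baaab => bb
  | baa => b
  | abababbbb => aababbbb => babbbb => babbb => babb => bab => ba
  | aabaaa => baaa => b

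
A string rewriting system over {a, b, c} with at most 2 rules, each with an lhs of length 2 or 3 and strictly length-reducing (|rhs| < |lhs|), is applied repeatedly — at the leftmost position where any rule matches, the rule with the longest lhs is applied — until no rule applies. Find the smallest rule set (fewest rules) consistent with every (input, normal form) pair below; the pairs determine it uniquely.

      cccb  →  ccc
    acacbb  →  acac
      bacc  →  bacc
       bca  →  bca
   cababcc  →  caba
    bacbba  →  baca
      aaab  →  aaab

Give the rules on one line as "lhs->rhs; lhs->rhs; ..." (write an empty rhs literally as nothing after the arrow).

  | cccb => ccc
  | acacbb => acacb => acac
  | bacc
  | bca

bcc->; cb->c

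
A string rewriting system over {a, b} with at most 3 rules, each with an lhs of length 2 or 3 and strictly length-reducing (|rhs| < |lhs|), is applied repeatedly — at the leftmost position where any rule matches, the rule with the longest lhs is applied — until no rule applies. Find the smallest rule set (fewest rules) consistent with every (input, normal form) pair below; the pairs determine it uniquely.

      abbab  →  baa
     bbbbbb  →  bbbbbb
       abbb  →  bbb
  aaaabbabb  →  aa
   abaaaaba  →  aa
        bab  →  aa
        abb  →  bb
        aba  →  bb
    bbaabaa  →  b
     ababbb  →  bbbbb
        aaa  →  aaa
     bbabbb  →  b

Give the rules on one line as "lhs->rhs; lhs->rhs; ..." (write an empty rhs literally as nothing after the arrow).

  | abbab => bbab => baa
  | bbbbbb
  | abbb => bbb
  | aaaabbabb => aaabbabb => aabbabb => abbabb => bbabb => baab => bab => aa

ab->b; aba->bb; bab->aa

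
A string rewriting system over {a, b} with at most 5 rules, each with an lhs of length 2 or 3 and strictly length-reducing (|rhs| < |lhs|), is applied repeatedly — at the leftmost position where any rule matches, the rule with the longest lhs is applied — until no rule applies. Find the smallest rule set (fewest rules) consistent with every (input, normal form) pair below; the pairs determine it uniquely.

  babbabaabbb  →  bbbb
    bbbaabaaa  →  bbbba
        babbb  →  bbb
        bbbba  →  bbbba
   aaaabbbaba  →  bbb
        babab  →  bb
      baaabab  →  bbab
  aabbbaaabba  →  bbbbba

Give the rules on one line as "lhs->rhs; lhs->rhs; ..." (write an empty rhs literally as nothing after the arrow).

  | babbabaabbb => bbabaabbb => bbabbb => bbbb
  | bbbaabaaa => bbbbaaa => bbbbaa => bbbba
  | babbb => bbb
  | bbbba

aa->a; aab->b; aba->; abb->b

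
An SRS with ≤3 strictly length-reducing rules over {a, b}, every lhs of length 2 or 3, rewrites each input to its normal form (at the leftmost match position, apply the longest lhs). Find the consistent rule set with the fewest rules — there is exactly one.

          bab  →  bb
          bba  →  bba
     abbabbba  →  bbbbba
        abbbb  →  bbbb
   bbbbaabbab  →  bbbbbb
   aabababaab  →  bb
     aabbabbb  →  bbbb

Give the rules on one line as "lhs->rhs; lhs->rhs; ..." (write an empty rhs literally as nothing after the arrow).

aab->; ab->b

  | bab => bb
  | bba
  | abbabbba => bbabbba => bbbbba
  | abbbb => bbbb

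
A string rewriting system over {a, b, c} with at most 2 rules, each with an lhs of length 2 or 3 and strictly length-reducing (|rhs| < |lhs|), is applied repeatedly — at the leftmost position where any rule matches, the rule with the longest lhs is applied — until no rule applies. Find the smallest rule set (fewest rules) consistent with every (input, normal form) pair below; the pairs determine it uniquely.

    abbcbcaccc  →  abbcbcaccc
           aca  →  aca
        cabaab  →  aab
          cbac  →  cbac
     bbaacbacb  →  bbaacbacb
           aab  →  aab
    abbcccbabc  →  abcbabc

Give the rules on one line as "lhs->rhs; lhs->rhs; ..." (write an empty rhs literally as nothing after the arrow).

  | abbcbcaccc
  | aca
  | cabaab => aab
  | cbac

bcc->; cab->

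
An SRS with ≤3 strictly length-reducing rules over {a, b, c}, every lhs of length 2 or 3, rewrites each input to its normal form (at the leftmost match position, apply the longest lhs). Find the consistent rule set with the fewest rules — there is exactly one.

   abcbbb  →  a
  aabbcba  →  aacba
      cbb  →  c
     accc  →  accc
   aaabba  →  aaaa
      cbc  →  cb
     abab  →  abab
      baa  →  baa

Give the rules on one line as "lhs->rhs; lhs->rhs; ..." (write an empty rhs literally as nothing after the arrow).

bb->; bc->b

  | abcbbb => abbbb => abb => a
  | aabbcba => aacba
  | cbb => c
  | accc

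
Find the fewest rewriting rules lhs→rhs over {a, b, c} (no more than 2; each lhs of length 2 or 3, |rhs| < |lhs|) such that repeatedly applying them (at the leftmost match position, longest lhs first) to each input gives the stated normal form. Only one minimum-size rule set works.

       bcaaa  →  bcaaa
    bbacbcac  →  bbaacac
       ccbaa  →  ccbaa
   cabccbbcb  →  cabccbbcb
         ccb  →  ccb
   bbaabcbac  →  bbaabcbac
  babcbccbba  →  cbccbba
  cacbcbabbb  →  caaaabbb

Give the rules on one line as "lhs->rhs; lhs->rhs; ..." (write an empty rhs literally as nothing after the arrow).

acb->aa; bab->

  | bcaaa
  | bbacbcac => bbaacac
  | ccbaa
  | cabccbbcb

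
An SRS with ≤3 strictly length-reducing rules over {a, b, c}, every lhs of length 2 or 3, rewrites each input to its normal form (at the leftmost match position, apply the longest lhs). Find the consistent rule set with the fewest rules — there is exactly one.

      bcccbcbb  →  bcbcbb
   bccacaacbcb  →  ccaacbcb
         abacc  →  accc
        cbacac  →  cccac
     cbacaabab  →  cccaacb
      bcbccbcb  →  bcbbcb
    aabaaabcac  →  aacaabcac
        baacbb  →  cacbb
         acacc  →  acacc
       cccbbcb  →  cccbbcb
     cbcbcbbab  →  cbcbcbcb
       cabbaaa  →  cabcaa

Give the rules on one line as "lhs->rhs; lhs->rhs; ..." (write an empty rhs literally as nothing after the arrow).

  | bcccbcbb => bcbcbb
  | bccacaacbcb => bacaacbcb => ccaacbcb
  | abacc => accc
  | cbacac => cccac

ba->c; bcc->b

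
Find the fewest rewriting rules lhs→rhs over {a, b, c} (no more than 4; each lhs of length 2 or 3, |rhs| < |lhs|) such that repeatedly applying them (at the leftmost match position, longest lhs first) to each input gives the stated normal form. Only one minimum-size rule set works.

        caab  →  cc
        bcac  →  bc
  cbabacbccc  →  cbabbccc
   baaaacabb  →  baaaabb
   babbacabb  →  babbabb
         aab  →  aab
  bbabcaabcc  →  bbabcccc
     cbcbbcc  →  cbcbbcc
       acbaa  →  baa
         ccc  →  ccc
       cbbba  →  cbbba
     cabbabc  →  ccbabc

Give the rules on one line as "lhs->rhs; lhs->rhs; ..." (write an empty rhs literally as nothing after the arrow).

ac->; caa->ca; cab->cc

  | caab => cab => cc
  | bcac => bc
  | cbabacbccc => cbabbccc
  | baaaacabb => baaaabb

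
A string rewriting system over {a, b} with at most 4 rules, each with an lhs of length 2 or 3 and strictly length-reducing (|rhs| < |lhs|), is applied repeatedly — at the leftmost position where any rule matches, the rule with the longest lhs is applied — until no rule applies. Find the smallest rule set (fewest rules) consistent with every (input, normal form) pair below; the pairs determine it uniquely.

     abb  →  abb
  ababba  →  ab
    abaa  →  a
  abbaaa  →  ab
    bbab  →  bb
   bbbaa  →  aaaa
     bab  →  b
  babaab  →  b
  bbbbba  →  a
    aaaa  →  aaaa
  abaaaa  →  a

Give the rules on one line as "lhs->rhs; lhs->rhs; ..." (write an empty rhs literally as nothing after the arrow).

  | abb
  | ababba => abba => ab
  | abaa => aba => a
  | abbaaa => abbaa => abba => ab

aab->a; ba->; baa->ba; bbb->aa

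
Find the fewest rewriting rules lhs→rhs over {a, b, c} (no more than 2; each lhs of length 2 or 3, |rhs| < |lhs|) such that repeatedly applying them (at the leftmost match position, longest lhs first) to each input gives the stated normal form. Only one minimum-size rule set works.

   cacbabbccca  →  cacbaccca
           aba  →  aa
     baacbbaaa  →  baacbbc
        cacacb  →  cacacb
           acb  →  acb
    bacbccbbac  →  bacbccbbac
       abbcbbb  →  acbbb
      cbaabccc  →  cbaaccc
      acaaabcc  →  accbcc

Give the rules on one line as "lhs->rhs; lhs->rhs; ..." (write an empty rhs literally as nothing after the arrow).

  | cacbabbccca => cacbabccca => cacbaccca
  | aba => aa
  | baacbbaaa => baacbbc
  | cacacb

aaa->c; ab->a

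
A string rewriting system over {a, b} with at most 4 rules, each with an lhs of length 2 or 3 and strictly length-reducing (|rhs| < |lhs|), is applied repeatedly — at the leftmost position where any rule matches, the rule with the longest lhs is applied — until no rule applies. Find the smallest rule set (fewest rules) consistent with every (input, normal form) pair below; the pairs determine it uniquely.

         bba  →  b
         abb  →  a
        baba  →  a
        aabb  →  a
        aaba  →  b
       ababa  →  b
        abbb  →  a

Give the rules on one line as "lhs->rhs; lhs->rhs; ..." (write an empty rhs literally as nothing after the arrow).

aa->b; ab->a; bb->a

  | bba => aa => b
  | abb => ab => a
  | baba => baa => bb => a
  | aabb => bbb => ab => a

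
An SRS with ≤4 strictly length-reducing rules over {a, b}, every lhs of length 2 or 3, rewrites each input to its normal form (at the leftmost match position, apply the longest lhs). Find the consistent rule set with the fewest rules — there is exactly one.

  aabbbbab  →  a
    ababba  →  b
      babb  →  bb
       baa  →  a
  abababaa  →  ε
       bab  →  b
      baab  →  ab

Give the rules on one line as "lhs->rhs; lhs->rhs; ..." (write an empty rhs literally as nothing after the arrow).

  | aabbbbab => abbbab => aabab => aab => a
  | ababba => bbba => aba => b
  | babb => bb
  | baa => a

aab->a; aba->b; ba->; bbb->ab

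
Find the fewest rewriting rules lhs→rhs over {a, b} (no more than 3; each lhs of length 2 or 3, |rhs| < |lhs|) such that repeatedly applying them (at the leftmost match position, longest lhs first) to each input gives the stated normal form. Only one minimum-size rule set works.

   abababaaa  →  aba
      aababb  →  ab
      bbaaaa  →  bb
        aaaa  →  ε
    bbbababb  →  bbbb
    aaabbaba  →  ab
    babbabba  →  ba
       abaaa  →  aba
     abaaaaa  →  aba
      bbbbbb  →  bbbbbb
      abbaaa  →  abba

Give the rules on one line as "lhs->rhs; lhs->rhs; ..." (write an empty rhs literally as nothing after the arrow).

aa->; bab->a

  | abababaaa => aaabaaa => abaaa => aba
  | aababb => babb => ab
  | bbaaaa => bbaa => bb
  | aaaa => aa => ε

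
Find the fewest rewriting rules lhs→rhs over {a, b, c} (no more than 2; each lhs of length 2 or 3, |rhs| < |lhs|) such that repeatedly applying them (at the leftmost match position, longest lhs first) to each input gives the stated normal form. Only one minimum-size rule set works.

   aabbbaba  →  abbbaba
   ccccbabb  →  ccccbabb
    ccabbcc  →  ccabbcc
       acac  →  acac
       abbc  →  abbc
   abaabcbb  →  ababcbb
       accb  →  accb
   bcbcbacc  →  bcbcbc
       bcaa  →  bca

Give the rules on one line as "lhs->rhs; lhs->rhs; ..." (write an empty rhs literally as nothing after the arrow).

  | aabbbaba => abbbaba
  | ccccbabb
  | ccabbcc
  | acac

aa->a; bac->b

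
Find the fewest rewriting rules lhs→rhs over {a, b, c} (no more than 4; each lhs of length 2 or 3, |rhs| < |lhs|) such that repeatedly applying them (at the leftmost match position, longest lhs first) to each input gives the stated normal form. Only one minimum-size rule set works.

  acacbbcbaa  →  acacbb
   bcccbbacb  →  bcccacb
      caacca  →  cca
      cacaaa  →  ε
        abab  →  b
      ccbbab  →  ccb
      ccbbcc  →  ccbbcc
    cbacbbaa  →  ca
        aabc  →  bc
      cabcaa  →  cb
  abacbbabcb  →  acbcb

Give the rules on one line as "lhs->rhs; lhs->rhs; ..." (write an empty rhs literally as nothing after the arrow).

  | acacbbcbaa => acacbbcaa => acacbb
  | bcccbbacb => bcccbacb => bcccacb
  | caacca => cca
  | cacaaa => caa => ε

ab->b; ba->a; caa->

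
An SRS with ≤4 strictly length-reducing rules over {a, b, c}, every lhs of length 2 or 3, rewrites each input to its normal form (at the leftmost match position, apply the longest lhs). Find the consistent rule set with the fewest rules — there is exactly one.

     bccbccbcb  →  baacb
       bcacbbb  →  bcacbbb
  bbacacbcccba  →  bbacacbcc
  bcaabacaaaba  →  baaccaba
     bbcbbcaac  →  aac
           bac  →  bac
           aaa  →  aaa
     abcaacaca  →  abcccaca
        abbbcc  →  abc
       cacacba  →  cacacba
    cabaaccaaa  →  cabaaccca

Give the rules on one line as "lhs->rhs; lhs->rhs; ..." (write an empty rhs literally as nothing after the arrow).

bbc->; caa->cc; ccb->a

  | bccbccbcb => baccbcb => baacb
  | bcacbbb
  | bbacacbcccba => bbacacbcaa => bbacacbcc
  | bcaabacaaaba => bccbacaaaba => baacaaaba => baaccaba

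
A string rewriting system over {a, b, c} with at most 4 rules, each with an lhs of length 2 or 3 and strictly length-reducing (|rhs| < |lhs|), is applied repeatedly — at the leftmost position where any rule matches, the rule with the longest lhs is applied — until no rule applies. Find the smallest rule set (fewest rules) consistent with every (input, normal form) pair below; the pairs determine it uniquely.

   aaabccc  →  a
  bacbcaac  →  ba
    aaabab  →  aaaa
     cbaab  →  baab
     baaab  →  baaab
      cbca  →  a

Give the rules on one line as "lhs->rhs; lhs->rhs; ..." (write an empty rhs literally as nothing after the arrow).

  | aaabccc => aaacc => aac => a
  | bacbcaac => bbcaac => baac => ba
  | aaabab => aaaa
  | cbaab => baab

ac->; bab->a; bc->; cb->b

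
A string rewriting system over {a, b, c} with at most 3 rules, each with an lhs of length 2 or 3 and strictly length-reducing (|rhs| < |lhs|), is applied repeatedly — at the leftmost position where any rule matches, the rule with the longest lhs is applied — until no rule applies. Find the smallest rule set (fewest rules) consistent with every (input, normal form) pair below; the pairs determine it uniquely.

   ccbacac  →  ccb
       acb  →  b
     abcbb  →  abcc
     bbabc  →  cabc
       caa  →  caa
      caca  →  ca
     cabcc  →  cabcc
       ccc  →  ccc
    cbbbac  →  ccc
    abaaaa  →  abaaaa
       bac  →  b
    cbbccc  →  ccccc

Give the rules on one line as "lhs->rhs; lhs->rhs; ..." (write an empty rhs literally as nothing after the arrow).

ac->; bb->c; bbb->cc

  | ccbacac => ccbac => ccb
  | acb => b
  | abcbb => abcc
  | bbabc => cabc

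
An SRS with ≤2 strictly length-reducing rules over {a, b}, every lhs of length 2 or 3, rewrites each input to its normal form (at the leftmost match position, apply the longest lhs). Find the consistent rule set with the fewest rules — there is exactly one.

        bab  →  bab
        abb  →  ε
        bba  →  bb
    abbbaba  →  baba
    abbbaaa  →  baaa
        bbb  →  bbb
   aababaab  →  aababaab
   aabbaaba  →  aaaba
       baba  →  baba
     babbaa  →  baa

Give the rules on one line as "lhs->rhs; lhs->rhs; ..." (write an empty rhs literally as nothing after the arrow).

abb->; bba->bb

  | bab
  | abb => ε
  | bba => bb
  | abbbaba => baba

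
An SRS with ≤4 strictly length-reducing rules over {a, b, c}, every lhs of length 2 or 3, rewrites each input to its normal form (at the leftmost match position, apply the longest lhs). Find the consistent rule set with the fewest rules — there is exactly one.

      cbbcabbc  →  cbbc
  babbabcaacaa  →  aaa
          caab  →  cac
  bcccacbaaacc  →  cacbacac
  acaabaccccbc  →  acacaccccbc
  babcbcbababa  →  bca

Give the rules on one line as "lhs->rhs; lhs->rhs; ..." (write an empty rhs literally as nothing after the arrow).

aac->ca; ab->c; bcc->

  | cbbcabbc => cbbccbc => cbbc
  | babbabcaacaa => bcbabcaacaa => bcbccaacaa => bcaacaa => bccaaa => aaa
  | caab => cac
  | bcccacbaaacc => cacbaaacc => cacbacac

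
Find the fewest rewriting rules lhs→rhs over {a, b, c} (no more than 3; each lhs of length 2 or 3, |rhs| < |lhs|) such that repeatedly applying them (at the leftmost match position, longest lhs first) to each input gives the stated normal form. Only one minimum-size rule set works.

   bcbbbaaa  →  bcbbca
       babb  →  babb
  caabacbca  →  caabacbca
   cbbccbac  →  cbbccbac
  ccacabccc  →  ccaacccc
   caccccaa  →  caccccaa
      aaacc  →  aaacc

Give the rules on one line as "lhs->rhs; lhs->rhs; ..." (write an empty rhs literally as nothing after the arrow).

  | bcbbbaaa => bcbbca
  | babb
  | caabacbca
  | cbbccbac

baa->c; cab->ac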